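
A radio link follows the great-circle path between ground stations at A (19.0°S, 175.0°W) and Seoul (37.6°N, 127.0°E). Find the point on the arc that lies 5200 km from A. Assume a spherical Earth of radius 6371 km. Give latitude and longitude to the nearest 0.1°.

≈ (16.2°N, 153.7°E)

Write both endpoints as unit vectors p₁, p₂ with components (cos φ cos λ, cos φ sin λ, sin φ).
The central angle between the endpoints is δ = arccos(p₁·p₂) ≈ 1.371 rad (78.6°). The total great-circle distance is δ·R ≈ 1.371 × 6371 ≈ 8736 km, so the target fraction is f = 5200/8736 ≈ 0.595.
Interpolate at f ≈ 0.595 with slerp weights a = sin((1−f)δ)/sin δ ≈ 0.538, b = sin(fδ)/sin δ ≈ 0.743.
p = a·p₁ + b·p₂ ≈ (-0.861, 0.426, 0.279); φ = arcsin(p_z) ≈ 16.17°, λ = atan2(p_y, p_x) ≈ 153.67°.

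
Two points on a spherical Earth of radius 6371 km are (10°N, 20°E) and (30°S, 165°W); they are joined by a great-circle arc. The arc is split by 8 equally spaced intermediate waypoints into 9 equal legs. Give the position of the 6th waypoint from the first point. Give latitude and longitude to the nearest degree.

≈ (76°S, 139°E)

From cos δ = sin φ₁ sin φ₂ + cos φ₁ cos φ₂ cos Δλ, the central angle is δ ≈ 2.783 rad (159.5°).
Interpolate at f = 6/9 with slerp weights a = sin((1−f)δ)/sin δ ≈ 2.281, b = sin(fδ)/sin δ ≈ 2.736.
p = a·p₁ + b·p₂ ≈ (-0.178, 0.155, -0.972); φ = arcsin(p_z) ≈ -76.36°, λ = atan2(p_y, p_x) ≈ 138.86°.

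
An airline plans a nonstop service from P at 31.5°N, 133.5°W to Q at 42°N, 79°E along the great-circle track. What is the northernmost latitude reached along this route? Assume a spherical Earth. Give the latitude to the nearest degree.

≈ 70°N

The great circle lies in the plane with unit normal n̂ = (p₁ × p₂)/|p₁ × p₂|.
Here n̂_z ≈ -0.346; the vertex latitude is φ_max = arccos|n̂_z| ≈ 69.7°.
Check via Clairaut: cos φ_max = |cos φ₁| · sin C = cos(31.5°)·sin(24.0°) ≈ 0.346, again giving ≈ 69.7°.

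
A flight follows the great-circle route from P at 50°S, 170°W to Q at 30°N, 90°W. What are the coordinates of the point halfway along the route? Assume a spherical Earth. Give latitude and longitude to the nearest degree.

Convert each endpoint to a unit vector on the sphere (x = cos φ cos λ, y = cos φ sin λ, z = sin φ).
The central angle between the endpoints is δ = arccos(p₁·p₂) ≈ 1.861 rad (106.6°).
Interpolate at f = 1/2 with slerp weights a = sin((1−f)δ)/sin δ ≈ 0.837, b = sin(fδ)/sin δ ≈ 0.837.
p = a·p₁ + b·p₂ ≈ (-0.530, -0.818, -0.223); φ = arcsin(p_z) ≈ -12.87°, λ = atan2(p_y, p_x) ≈ -122.92°.

≈ 13°S, 123°W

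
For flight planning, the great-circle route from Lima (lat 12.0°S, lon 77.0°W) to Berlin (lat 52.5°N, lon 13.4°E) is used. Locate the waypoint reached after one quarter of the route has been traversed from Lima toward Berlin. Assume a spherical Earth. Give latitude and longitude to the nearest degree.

≈ lat 8°N, lon 62°W

From cos δ = sin φ₁ sin φ₂ + cos φ₁ cos φ₂ cos Δλ, the central angle is δ ≈ 1.741 rad (99.7°).
Interpolate at f = 1/4 with slerp weights a = sin((1−f)δ)/sin δ ≈ 0.979, b = sin(fδ)/sin δ ≈ 0.428.
p = a·p₁ + b·p₂ ≈ (0.469, -0.873, 0.136); φ = arcsin(p_z) ≈ 7.80°, λ = atan2(p_y, p_x) ≈ -61.76°.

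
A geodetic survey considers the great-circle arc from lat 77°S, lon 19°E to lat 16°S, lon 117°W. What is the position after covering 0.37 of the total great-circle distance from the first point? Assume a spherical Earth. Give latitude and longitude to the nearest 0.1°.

The haversine formula gives a central angle δ ≈ 1.458 rad (83.5°) between the endpoints.
Interpolate at f = 0.37 with slerp weights a = sin((1−f)δ)/sin δ ≈ 0.800, b = sin(fδ)/sin δ ≈ 0.517.
p = a·p₁ + b·p₂ ≈ (-0.055, -0.384, -0.922); φ = arcsin(p_z) ≈ -67.16°, λ = atan2(p_y, p_x) ≈ -98.22°.

≈ lat 67.2°S, lon 98.2°W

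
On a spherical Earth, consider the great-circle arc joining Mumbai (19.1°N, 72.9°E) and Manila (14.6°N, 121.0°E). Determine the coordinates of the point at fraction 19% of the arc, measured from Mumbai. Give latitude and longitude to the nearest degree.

≈ (19°N, 82°E)

Convert each endpoint to a unit vector on the sphere (x = cos φ cos λ, y = cos φ sin λ, z = sin φ).
The central angle between the endpoints is δ = arccos(p₁·p₂) ≈ 0.805 rad (46.1°).
Interpolate at f = 0.19 with slerp weights a = sin((1−f)δ)/sin δ ≈ 0.842, b = sin(fδ)/sin δ ≈ 0.211.
p = a·p₁ + b·p₂ ≈ (0.129, 0.936, 0.329); φ = arcsin(p_z) ≈ 19.19°, λ = atan2(p_y, p_x) ≈ 82.18°.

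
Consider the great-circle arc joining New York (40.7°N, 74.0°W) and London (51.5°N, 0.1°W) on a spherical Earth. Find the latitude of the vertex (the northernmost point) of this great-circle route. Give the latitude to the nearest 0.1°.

≈ 53.8°N

The great circle lies in the plane with unit normal n̂ = (p₁ × p₂)/|p₁ × p₂|.
Here n̂_z ≈ +0.591; the vertex latitude is φ_max = arccos|n̂_z| ≈ 53.8°.
Check via Clairaut: cos φ_max = |cos φ₁| · sin C = cos(40.7°)·sin(51.2°) ≈ 0.591, again giving ≈ 53.8°.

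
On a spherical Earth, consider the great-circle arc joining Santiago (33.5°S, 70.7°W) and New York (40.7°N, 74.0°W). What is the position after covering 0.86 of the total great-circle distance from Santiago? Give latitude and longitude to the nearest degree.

≈ 30°N, 73°W

From cos δ = sin φ₁ sin φ₂ + cos φ₁ cos φ₂ cos Δλ, the central angle is δ ≈ 1.296 rad (74.3°).
Interpolate at f = 0.86 with slerp weights a = sin((1−f)δ)/sin δ ≈ 0.187, b = sin(fδ)/sin δ ≈ 0.933.
p = a·p₁ + b·p₂ ≈ (0.247, -0.827, 0.505); φ = arcsin(p_z) ≈ 30.31°, λ = atan2(p_y, p_x) ≈ -73.40°.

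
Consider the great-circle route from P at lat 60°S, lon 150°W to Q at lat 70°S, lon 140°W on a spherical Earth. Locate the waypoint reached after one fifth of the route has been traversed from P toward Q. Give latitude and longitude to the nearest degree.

≈ lat 62°S, lon 149°W

Convert each endpoint to a unit vector on the sphere (x = cos φ cos λ, y = cos φ sin λ, z = sin φ).
The central angle between the endpoints is δ = arccos(p₁·p₂) ≈ 0.189 rad (10.8°).
Interpolate at f = 1/5 with slerp weights a = sin((1−f)δ)/sin δ ≈ 0.802, b = sin(fδ)/sin δ ≈ 0.201.
p = a·p₁ + b·p₂ ≈ (-0.400, -0.245, -0.883); φ = arcsin(p_z) ≈ -62.05°, λ = atan2(p_y, p_x) ≈ -148.54°.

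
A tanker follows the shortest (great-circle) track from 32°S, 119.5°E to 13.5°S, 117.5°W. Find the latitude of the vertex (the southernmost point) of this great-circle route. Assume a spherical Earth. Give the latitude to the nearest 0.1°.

The great circle lies in the plane with unit normal n̂ = (p₁ × p₂)/|p₁ × p₂|.
Here n̂_z ≈ +0.731; the vertex latitude is φ_max = arccos|n̂_z| ≈ 43.0°.

≈ 43.0°S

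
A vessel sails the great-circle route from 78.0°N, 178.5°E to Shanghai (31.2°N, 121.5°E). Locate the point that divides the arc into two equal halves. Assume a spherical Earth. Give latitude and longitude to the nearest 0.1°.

≈ 56.7°N, 131.7°E

Convert each endpoint to a unit vector on the sphere (x = cos φ cos λ, y = cos φ sin λ, z = sin φ).
The central angle between the endpoints is δ = arccos(p₁·p₂) ≈ 0.923 rad (52.9°).
Interpolate at f = 1/2 with slerp weights a = sin((1−f)δ)/sin δ ≈ 0.558, b = sin(fδ)/sin δ ≈ 0.558.
p = a·p₁ + b·p₂ ≈ (-0.366, 0.410, 0.835); φ = arcsin(p_z) ≈ 56.66°, λ = atan2(p_y, p_x) ≈ 131.71°.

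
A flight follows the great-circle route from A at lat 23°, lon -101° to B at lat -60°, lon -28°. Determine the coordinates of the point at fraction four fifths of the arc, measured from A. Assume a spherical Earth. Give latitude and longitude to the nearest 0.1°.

From cos δ = sin φ₁ sin φ₂ + cos φ₁ cos φ₂ cos Δλ, the central angle is δ ≈ 1.776 rad (101.8°).
Interpolate at f = 4/5 with slerp weights a = sin((1−f)δ)/sin δ ≈ 0.355, b = sin(fδ)/sin δ ≈ 1.010.
p = a·p₁ + b·p₂ ≈ (0.383, -0.558, -0.736); φ = arcsin(p_z) ≈ -47.38°, λ = atan2(p_y, p_x) ≈ -55.50°.

≈ lat -47.4°, lon -55.5°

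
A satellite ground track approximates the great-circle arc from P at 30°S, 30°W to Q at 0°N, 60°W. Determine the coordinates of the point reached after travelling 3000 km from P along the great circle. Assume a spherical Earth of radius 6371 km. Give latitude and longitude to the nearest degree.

Write both endpoints as unit vectors p₁, p₂ with components (cos φ cos λ, cos φ sin λ, sin φ).
The central angle between the endpoints is δ = arccos(p₁·p₂) ≈ 0.723 rad (41.4°). The total great-circle distance is δ·R ≈ 0.723 × 6371 ≈ 4605 km, so the target fraction is f = 3000/4605 ≈ 0.652.
Interpolate at f ≈ 0.652 with slerp weights a = sin((1−f)δ)/sin δ ≈ 0.377, b = sin(fδ)/sin δ ≈ 0.686.
p = a·p₁ + b·p₂ ≈ (0.626, -0.757, -0.188); φ = arcsin(p_z) ≈ -10.86°, λ = atan2(p_y, p_x) ≈ -50.44°.

≈ 11°S, 50°W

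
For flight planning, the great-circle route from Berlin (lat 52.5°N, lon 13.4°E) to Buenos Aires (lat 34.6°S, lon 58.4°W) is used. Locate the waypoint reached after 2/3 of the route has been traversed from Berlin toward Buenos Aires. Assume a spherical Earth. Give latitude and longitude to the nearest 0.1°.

Convert each endpoint to a unit vector on the sphere (x = cos φ cos λ, y = cos φ sin λ, z = sin φ).
The central angle between the endpoints is δ = arccos(p₁·p₂) ≈ 1.869 rad (107.1°).
Interpolate at f = 2/3 with slerp weights a = sin((1−f)δ)/sin δ ≈ 0.611, b = sin(fδ)/sin δ ≈ 0.992.
p = a·p₁ + b·p₂ ≈ (0.789, -0.609, -0.079); φ = arcsin(p_z) ≈ -4.51°, λ = atan2(p_y, p_x) ≈ -37.66°.

≈ lat 4.5°S, lon 37.7°W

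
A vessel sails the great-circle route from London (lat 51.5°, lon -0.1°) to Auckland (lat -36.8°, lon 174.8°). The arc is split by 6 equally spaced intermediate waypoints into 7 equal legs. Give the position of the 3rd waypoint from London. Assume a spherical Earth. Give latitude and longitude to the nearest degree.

Write both endpoints as unit vectors p₁, p₂ with components (cos φ cos λ, cos φ sin λ, sin φ).
The central angle between the endpoints is δ = arccos(p₁·p₂) ≈ 2.877 rad (164.9°).
Interpolate at f = 3/7 with slerp weights a = sin((1−f)δ)/sin δ ≈ 3.819, b = sin(fδ)/sin δ ≈ 3.613.
p = a·p₁ + b·p₂ ≈ (-0.504, 0.258, 0.824); φ = arcsin(p_z) ≈ 55.53°, λ = atan2(p_y, p_x) ≈ 152.88°.

≈ lat 56°, lon 153°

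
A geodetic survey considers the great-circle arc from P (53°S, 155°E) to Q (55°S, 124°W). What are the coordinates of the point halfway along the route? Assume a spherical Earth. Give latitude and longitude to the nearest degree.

Write both endpoints as unit vectors p₁, p₂ with components (cos φ cos λ, cos φ sin λ, sin φ).
The central angle between the endpoints is δ = arccos(p₁·p₂) ≈ 0.784 rad (44.9°).
Interpolate at f = 1/2 with slerp weights a = sin((1−f)δ)/sin δ ≈ 0.541, b = sin(fδ)/sin δ ≈ 0.541.
p = a·p₁ + b·p₂ ≈ (-0.469, -0.120, -0.875); φ = arcsin(p_z) ≈ -61.08°, λ = atan2(p_y, p_x) ≈ -165.68°.

≈ (61°S, 166°W)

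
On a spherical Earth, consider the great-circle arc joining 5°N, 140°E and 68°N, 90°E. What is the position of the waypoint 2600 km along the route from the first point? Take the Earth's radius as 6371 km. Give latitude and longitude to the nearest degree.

Convert each endpoint to a unit vector on the sphere (x = cos φ cos λ, y = cos φ sin λ, z = sin φ).
The central angle between the endpoints is δ = arccos(p₁·p₂) ≈ 1.244 rad (71.3°). The total great-circle distance is δ·R ≈ 1.244 × 6371 ≈ 7928 km, so the target fraction is f = 2600/7928 ≈ 0.328.
Interpolate at f ≈ 0.328 with slerp weights a = sin((1−f)δ)/sin δ ≈ 0.784, b = sin(fδ)/sin δ ≈ 0.419.
p = a·p₁ + b·p₂ ≈ (-0.598, 0.659, 0.457); φ = arcsin(p_z) ≈ 27.18°, λ = atan2(p_y, p_x) ≈ 132.23°.

≈ 27°N, 132°E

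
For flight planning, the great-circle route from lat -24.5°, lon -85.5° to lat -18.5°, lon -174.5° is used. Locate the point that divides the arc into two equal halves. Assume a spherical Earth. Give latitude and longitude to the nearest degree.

Write both endpoints as unit vectors p₁, p₂ with components (cos φ cos λ, cos φ sin λ, sin φ).
The central angle between the endpoints is δ = arccos(p₁·p₂) ≈ 1.424 rad (81.6°).
Interpolate at f = 1/2 with slerp weights a = sin((1−f)δ)/sin δ ≈ 0.660, b = sin(fδ)/sin δ ≈ 0.660.
p = a·p₁ + b·p₂ ≈ (-0.576, -0.659, -0.483); φ = arcsin(p_z) ≈ -28.91°, λ = atan2(p_y, p_x) ≈ -131.16°.

≈ lat -29°, lon -131°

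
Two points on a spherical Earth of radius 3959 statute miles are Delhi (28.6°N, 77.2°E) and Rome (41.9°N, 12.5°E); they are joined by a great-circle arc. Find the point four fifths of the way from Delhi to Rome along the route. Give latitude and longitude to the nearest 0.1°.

≈ 42.4°N, 26.9°E

Write both endpoints as unit vectors p₁, p₂ with components (cos φ cos λ, cos φ sin λ, sin φ).
The central angle between the endpoints is δ = arccos(p₁·p₂) ≈ 0.929 rad (53.2°).
Interpolate at f = 4/5 with slerp weights a = sin((1−f)δ)/sin δ ≈ 0.231, b = sin(fδ)/sin δ ≈ 0.845.
p = a·p₁ + b·p₂ ≈ (0.659, 0.334, 0.674); φ = arcsin(p_z) ≈ 42.41°, λ = atan2(p_y, p_x) ≈ 26.85°.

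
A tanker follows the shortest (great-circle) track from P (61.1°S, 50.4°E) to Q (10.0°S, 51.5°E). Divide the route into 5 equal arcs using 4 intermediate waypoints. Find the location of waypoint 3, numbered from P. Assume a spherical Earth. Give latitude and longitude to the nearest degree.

≈ (30°S, 51°E)

Convert each endpoint to a unit vector on the sphere (x = cos φ cos λ, y = cos φ sin λ, z = sin φ).
The central angle between the endpoints is δ = arccos(p₁·p₂) ≈ 0.892 rad (51.1°).
Interpolate at f = 3/5 with slerp weights a = sin((1−f)δ)/sin δ ≈ 0.449, b = sin(fδ)/sin δ ≈ 0.655.
p = a·p₁ + b·p₂ ≈ (0.540, 0.672, -0.507); φ = arcsin(p_z) ≈ -30.44°, λ = atan2(p_y, p_x) ≈ 51.22°.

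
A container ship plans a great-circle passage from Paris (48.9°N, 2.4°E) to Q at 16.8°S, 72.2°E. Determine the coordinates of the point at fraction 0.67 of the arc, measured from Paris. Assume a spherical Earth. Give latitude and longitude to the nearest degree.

≈ 7°N, 54°E

Write both endpoints as unit vectors p₁, p₂ with components (cos φ cos λ, cos φ sin λ, sin φ).
The central angle between the endpoints is δ = arccos(p₁·p₂) ≈ 1.571 rad (90.0°).
Interpolate at f = 0.67 with slerp weights a = sin((1−f)δ)/sin δ ≈ 0.496, b = sin(fδ)/sin δ ≈ 0.869.
p = a·p₁ + b·p₂ ≈ (0.580, 0.806, 0.122); φ = arcsin(p_z) ≈ 7.03°, λ = atan2(p_y, p_x) ≈ 54.26°.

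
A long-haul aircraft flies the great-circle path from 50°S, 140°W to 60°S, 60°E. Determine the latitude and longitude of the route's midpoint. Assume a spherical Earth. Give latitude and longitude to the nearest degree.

Write both endpoints as unit vectors p₁, p₂ with components (cos φ cos λ, cos φ sin λ, sin φ).
The central angle between the endpoints is δ = arccos(p₁·p₂) ≈ 1.201 rad (68.8°).
Interpolate at f = 1/2 with slerp weights a = sin((1−f)δ)/sin δ ≈ 0.606, b = sin(fδ)/sin δ ≈ 0.606.
p = a·p₁ + b·p₂ ≈ (-0.147, 0.012, -0.989); φ = arcsin(p_z) ≈ -81.52°, λ = atan2(p_y, p_x) ≈ 175.32°.

≈ 82°S, 175°E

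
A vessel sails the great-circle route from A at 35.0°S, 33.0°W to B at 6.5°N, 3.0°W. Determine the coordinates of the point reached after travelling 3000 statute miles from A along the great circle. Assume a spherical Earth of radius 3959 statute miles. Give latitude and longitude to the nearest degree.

From cos δ = sin φ₁ sin φ₂ + cos φ₁ cos φ₂ cos Δλ, the central angle is δ ≈ 0.876 rad (50.2°). The total great-circle distance is δ·R ≈ 0.876 × 3959 ≈ 3470 mi, so the target fraction is f = 3000/3470 ≈ 0.865.
Interpolate at f ≈ 0.865 with slerp weights a = sin((1−f)δ)/sin δ ≈ 0.154, b = sin(fδ)/sin δ ≈ 0.894.
p = a·p₁ + b·p₂ ≈ (0.993, -0.115, 0.013); φ = arcsin(p_z) ≈ 0.74°, λ = atan2(p_y, p_x) ≈ -6.62°.

≈ 1°N, 7°W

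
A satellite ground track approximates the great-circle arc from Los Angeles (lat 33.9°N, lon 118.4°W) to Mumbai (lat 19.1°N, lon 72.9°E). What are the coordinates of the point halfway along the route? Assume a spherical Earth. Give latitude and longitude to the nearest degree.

≈ lat 77°N, lon 124°E

Write both endpoints as unit vectors p₁, p₂ with components (cos φ cos λ, cos φ sin λ, sin φ).
The central angle between the endpoints is δ = arccos(p₁·p₂) ≈ 2.198 rad (125.9°).
Interpolate at f = 1/2 with slerp weights a = sin((1−f)δ)/sin δ ≈ 1.100, b = sin(fδ)/sin δ ≈ 1.100.
p = a·p₁ + b·p₂ ≈ (-0.129, 0.190, 0.973); φ = arcsin(p_z) ≈ 76.72°, λ = atan2(p_y, p_x) ≈ 124.04°.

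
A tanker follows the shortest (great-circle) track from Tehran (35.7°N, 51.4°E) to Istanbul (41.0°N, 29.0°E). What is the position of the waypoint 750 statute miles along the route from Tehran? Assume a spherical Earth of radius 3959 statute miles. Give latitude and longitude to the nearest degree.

≈ 39°N, 39°E

Write both endpoints as unit vectors p₁, p₂ with components (cos φ cos λ, cos φ sin λ, sin φ).
The central angle between the endpoints is δ = arccos(p₁·p₂) ≈ 0.319 rad (18.3°). The total great-circle distance is δ·R ≈ 0.319 × 3959 ≈ 1264 mi, so the target fraction is f = 750/1264 ≈ 0.593.
Interpolate at f ≈ 0.593 with slerp weights a = sin((1−f)δ)/sin δ ≈ 0.412, b = sin(fδ)/sin δ ≈ 0.600.
p = a·p₁ + b·p₂ ≈ (0.605, 0.481, 0.634); φ = arcsin(p_z) ≈ 39.37°, λ = atan2(p_y, p_x) ≈ 38.50°.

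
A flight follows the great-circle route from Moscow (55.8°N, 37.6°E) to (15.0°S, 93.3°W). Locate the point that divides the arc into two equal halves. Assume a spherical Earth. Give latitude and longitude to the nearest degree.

Convert each endpoint to a unit vector on the sphere (x = cos φ cos λ, y = cos φ sin λ, z = sin φ).
The central angle between the endpoints is δ = arccos(p₁·p₂) ≈ 2.177 rad (124.7°).
Interpolate at f = 1/2 with slerp weights a = sin((1−f)δ)/sin δ ≈ 1.078, b = sin(fδ)/sin δ ≈ 1.078.
p = a·p₁ + b·p₂ ≈ (0.420, -0.670, 0.612); φ = arcsin(p_z) ≈ 37.77°, λ = atan2(p_y, p_x) ≈ -57.90°.

≈ (38°N, 58°W)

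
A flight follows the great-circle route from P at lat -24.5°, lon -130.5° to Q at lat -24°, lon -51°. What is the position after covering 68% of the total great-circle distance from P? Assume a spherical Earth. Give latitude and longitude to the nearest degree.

Write both endpoints as unit vectors p₁, p₂ with components (cos φ cos λ, cos φ sin λ, sin φ).
The central angle between the endpoints is δ = arccos(p₁·p₂) ≈ 1.245 rad (71.3°).
Interpolate at f = 0.68 with slerp weights a = sin((1−f)δ)/sin δ ≈ 0.409, b = sin(fδ)/sin δ ≈ 0.791.
p = a·p₁ + b·p₂ ≈ (0.213, -0.845, -0.491); φ = arcsin(p_z) ≈ -29.43°, λ = atan2(p_y, p_x) ≈ -75.88°.

≈ lat -29°, lon -76°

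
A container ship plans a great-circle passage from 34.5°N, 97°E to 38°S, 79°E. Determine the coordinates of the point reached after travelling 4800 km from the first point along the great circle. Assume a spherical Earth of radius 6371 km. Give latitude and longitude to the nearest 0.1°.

Write both endpoints as unit vectors p₁, p₂ with components (cos φ cos λ, cos φ sin λ, sin φ).
The central angle between the endpoints is δ = arccos(p₁·p₂) ≈ 1.299 rad (74.4°). The total great-circle distance is δ·R ≈ 1.299 × 6371 ≈ 8273 km, so the target fraction is f = 4800/8273 ≈ 0.580.
Interpolate at f ≈ 0.580 with slerp weights a = sin((1−f)δ)/sin δ ≈ 0.538, b = sin(fδ)/sin δ ≈ 0.710.
p = a·p₁ + b·p₂ ≈ (0.053, 0.990, -0.132); φ = arcsin(p_z) ≈ -7.61°, λ = atan2(p_y, p_x) ≈ 86.95°.

≈ 7.6°S, 87.0°E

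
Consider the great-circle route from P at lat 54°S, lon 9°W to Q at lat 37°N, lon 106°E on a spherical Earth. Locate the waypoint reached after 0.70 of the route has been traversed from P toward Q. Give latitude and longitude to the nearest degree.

Convert each endpoint to a unit vector on the sphere (x = cos φ cos λ, y = cos φ sin λ, z = sin φ).
The central angle between the endpoints is δ = arccos(p₁·p₂) ≈ 2.326 rad (133.3°).
Interpolate at f = 0.70 with slerp weights a = sin((1−f)δ)/sin δ ≈ 0.882, b = sin(fδ)/sin δ ≈ 1.371.
p = a·p₁ + b·p₂ ≈ (0.210, 0.971, 0.111); φ = arcsin(p_z) ≈ 6.39°, λ = atan2(p_y, p_x) ≈ 77.78°.

≈ lat 6°N, lon 78°E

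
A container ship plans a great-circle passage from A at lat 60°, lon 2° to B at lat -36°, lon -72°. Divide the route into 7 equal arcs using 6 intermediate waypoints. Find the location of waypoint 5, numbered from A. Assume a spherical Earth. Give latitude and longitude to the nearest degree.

≈ lat -7°, lon -56°

Convert each endpoint to a unit vector on the sphere (x = cos φ cos λ, y = cos φ sin λ, z = sin φ).
The central angle between the endpoints is δ = arccos(p₁·p₂) ≈ 1.980 rad (113.4°).
Interpolate at f = 5/7 with slerp weights a = sin((1−f)δ)/sin δ ≈ 0.584, b = sin(fδ)/sin δ ≈ 1.076.
p = a·p₁ + b·p₂ ≈ (0.561, -0.818, -0.127); φ = arcsin(p_z) ≈ -7.29°, λ = atan2(p_y, p_x) ≈ -55.56°.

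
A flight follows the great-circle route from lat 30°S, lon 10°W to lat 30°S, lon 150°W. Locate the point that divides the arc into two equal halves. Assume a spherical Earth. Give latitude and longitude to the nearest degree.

≈ lat 59°S, lon 80°W

Convert each endpoint to a unit vector on the sphere (x = cos φ cos λ, y = cos φ sin λ, z = sin φ).
The central angle between the endpoints is δ = arccos(p₁·p₂) ≈ 1.901 rad (108.9°).
Interpolate at f = 1/2 with slerp weights a = sin((1−f)δ)/sin δ ≈ 0.860, b = sin(fδ)/sin δ ≈ 0.860.
p = a·p₁ + b·p₂ ≈ (0.089, -0.502, -0.860); φ = arcsin(p_z) ≈ -59.36°, λ = atan2(p_y, p_x) ≈ -80.00°.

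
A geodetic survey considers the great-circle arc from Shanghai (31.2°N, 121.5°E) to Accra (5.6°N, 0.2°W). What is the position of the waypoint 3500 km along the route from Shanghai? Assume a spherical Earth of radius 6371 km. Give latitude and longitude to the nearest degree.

≈ (38°N, 84°E)

The haversine formula gives a central angle δ ≈ 1.979 rad (113.4°) between the endpoints. The total great-circle distance is δ·R ≈ 1.979 × 6371 ≈ 12607 km, so the target fraction is f = 3500/12607 ≈ 0.278.
Interpolate at f ≈ 0.278 with slerp weights a = sin((1−f)δ)/sin δ ≈ 1.079, b = sin(fδ)/sin δ ≈ 0.569.
p = a·p₁ + b·p₂ ≈ (0.084, 0.785, 0.614); φ = arcsin(p_z) ≈ 37.90°, λ = atan2(p_y, p_x) ≈ 83.88°.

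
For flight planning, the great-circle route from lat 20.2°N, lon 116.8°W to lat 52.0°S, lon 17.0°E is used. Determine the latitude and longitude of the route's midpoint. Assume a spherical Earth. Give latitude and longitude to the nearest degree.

≈ lat 33°S, lon 76°W

Convert each endpoint to a unit vector on the sphere (x = cos φ cos λ, y = cos φ sin λ, z = sin φ).
The central angle between the endpoints is δ = arccos(p₁·p₂) ≈ 2.308 rad (132.2°).
Interpolate at f = 1/2 with slerp weights a = sin((1−f)δ)/sin δ ≈ 1.235, b = sin(fδ)/sin δ ≈ 1.235.
p = a·p₁ + b·p₂ ≈ (0.204, -0.812, -0.547); φ = arcsin(p_z) ≈ -33.13°, λ = atan2(p_y, p_x) ≈ -75.87°.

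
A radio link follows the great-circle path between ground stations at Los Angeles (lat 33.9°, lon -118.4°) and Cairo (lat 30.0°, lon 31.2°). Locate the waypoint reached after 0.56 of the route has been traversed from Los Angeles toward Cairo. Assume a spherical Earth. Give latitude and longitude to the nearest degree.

Convert each endpoint to a unit vector on the sphere (x = cos φ cos λ, y = cos φ sin λ, z = sin φ).
The central angle between the endpoints is δ = arccos(p₁·p₂) ≈ 1.919 rad (109.9°).
Interpolate at f = 0.56 with slerp weights a = sin((1−f)δ)/sin δ ≈ 0.795, b = sin(fδ)/sin δ ≈ 0.936.
p = a·p₁ + b·p₂ ≈ (0.379, -0.161, 0.911); φ = arcsin(p_z) ≈ 65.68°, λ = atan2(p_y, p_x) ≈ -23.00°.

≈ lat 66°, lon -23°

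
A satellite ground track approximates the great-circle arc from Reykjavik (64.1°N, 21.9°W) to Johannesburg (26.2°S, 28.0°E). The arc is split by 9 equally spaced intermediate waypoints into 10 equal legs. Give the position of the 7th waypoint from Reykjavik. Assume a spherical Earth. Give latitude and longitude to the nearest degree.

Convert each endpoint to a unit vector on the sphere (x = cos φ cos λ, y = cos φ sin λ, z = sin φ).
The central angle between the endpoints is δ = arccos(p₁·p₂) ≈ 1.716 rad (98.3°).
Interpolate at f = 7/10 with slerp weights a = sin((1−f)δ)/sin δ ≈ 0.498, b = sin(fδ)/sin δ ≈ 0.942.
p = a·p₁ + b·p₂ ≈ (0.948, 0.316, 0.032); φ = arcsin(p_z) ≈ 1.81°, λ = atan2(p_y, p_x) ≈ 18.42°.

≈ 2°N, 18°E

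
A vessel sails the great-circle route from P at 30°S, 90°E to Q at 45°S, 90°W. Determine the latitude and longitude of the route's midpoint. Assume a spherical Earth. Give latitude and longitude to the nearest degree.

From cos δ = sin φ₁ sin φ₂ + cos φ₁ cos φ₂ cos Δλ, the central angle is δ ≈ 1.833 rad (105.0°).
Interpolate at f = 1/2 with slerp weights a = sin((1−f)δ)/sin δ ≈ 0.821, b = sin(fδ)/sin δ ≈ 0.821.
p = a·p₁ + b·p₂ ≈ (0.000, 0.131, -0.991); φ = arcsin(p_z) ≈ -82.50°, λ = atan2(p_y, p_x) ≈ 90.00°.

≈ 83°S, 90°E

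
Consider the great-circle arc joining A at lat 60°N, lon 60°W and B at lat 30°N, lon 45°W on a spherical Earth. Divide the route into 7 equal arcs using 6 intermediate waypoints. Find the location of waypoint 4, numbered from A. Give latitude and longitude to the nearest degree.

≈ lat 43°N, lon 50°W

Convert each endpoint to a unit vector on the sphere (x = cos φ cos λ, y = cos φ sin λ, z = sin φ).
The central angle between the endpoints is δ = arccos(p₁·p₂) ≈ 0.552 rad (31.6°).
Interpolate at f = 4/7 with slerp weights a = sin((1−f)δ)/sin δ ≈ 0.447, b = sin(fδ)/sin δ ≈ 0.592.
p = a·p₁ + b·p₂ ≈ (0.474, -0.556, 0.683); φ = arcsin(p_z) ≈ 43.07°, λ = atan2(p_y, p_x) ≈ -49.54°.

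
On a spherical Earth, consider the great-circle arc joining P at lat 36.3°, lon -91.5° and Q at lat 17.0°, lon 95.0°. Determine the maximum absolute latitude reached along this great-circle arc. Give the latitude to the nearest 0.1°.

≈ 83.8°

The great circle lies in the plane with unit normal n̂ = (p₁ × p₂)/|p₁ × p₂|.
Here n̂_z ≈ -0.108; the vertex latitude is φ_max = arccos|n̂_z| ≈ 83.8°.
Check via Clairaut: cos φ_max = |cos φ₁| · sin C = cos(36.3°)·sin(7.7°) ≈ 0.108, again giving ≈ 83.8°.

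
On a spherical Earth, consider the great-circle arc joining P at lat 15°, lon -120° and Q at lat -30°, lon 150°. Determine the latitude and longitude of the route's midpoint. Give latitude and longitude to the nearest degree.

≈ lat -11°, lon -162°

From cos δ = sin φ₁ sin φ₂ + cos φ₁ cos φ₂ cos Δλ, the central angle is δ ≈ 1.701 rad (97.4°).
Interpolate at f = 1/2 with slerp weights a = sin((1−f)δ)/sin δ ≈ 0.758, b = sin(fδ)/sin δ ≈ 0.758.
p = a·p₁ + b·p₂ ≈ (-0.934, -0.306, -0.183); φ = arcsin(p_z) ≈ -10.53°, λ = atan2(p_y, p_x) ≈ -161.88°.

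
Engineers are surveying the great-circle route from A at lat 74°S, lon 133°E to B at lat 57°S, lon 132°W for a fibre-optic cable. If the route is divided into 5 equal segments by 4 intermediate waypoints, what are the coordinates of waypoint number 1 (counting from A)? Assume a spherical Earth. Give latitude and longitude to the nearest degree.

Write both endpoints as unit vectors p₁, p₂ with components (cos φ cos λ, cos φ sin λ, sin φ).
The central angle between the endpoints is δ = arccos(p₁·p₂) ≈ 0.655 rad (37.5°).
Interpolate at f = 1/5 with slerp weights a = sin((1−f)δ)/sin δ ≈ 0.821, b = sin(fδ)/sin δ ≈ 0.214.
p = a·p₁ + b·p₂ ≈ (-0.233, 0.079, -0.969); φ = arcsin(p_z) ≈ -75.79°, λ = atan2(p_y, p_x) ≈ 161.28°.

≈ lat 76°S, lon 161°E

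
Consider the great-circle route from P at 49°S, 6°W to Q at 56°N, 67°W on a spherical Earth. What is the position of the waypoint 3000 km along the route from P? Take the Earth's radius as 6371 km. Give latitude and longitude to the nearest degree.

≈ 25°S, 22°W

Convert each endpoint to a unit vector on the sphere (x = cos φ cos λ, y = cos φ sin λ, z = sin φ).
The central angle between the endpoints is δ = arccos(p₁·p₂) ≈ 2.035 rad (116.6°). The total great-circle distance is δ·R ≈ 2.035 × 6371 ≈ 12966 km, so the target fraction is f = 3000/12966 ≈ 0.231.
Interpolate at f ≈ 0.231 with slerp weights a = sin((1−f)δ)/sin δ ≈ 1.118, b = sin(fδ)/sin δ ≈ 0.507.
p = a·p₁ + b·p₂ ≈ (0.841, -0.338, -0.423); φ = arcsin(p_z) ≈ -25.05°, λ = atan2(p_y, p_x) ≈ -21.90°.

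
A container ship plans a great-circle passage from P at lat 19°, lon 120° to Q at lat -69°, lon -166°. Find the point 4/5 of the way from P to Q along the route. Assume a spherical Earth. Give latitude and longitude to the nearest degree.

≈ lat -56°, lon 159°

The haversine formula gives a central angle δ ≈ 1.783 rad (102.2°) between the endpoints.
Interpolate at f = 4/5 with slerp weights a = sin((1−f)δ)/sin δ ≈ 0.357, b = sin(fδ)/sin δ ≈ 1.012.
p = a·p₁ + b·p₂ ≈ (-0.521, 0.205, -0.829); φ = arcsin(p_z) ≈ -55.97°, λ = atan2(p_y, p_x) ≈ 158.55°.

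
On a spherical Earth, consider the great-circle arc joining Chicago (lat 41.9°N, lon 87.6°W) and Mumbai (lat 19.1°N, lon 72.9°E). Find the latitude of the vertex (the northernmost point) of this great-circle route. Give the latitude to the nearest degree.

The great circle lies in the plane with unit normal n̂ = (p₁ × p₂)/|p₁ × p₂|.
Here n̂_z ≈ +0.262; the vertex latitude is φ_max = arccos|n̂_z| ≈ 74.8°.

≈ 75°N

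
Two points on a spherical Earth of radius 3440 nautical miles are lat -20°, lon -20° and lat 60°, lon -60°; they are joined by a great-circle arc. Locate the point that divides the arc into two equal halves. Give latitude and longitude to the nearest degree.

Convert each endpoint to a unit vector on the sphere (x = cos φ cos λ, y = cos φ sin λ, z = sin φ).
The central angle between the endpoints is δ = arccos(p₁·p₂) ≈ 1.507 rad (86.3°).
Interpolate at f = 1/2 with slerp weights a = sin((1−f)δ)/sin δ ≈ 0.686, b = sin(fδ)/sin δ ≈ 0.686.
p = a·p₁ + b·p₂ ≈ (0.777, -0.517, 0.359); φ = arcsin(p_z) ≈ 21.05°, λ = atan2(p_y, p_x) ≈ -33.66°.

≈ lat 21°, lon -34°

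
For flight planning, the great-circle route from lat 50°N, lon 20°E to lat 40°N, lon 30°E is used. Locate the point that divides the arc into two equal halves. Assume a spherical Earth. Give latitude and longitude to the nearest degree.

≈ lat 45°N, lon 25°E

Write both endpoints as unit vectors p₁, p₂ with components (cos φ cos λ, cos φ sin λ, sin φ).
The central angle between the endpoints is δ = arccos(p₁·p₂) ≈ 0.213 rad (12.2°).
Interpolate at f = 1/2 with slerp weights a = sin((1−f)δ)/sin δ ≈ 0.503, b = sin(fδ)/sin δ ≈ 0.503.
p = a·p₁ + b·p₂ ≈ (0.637, 0.303, 0.708); φ = arcsin(p_z) ≈ 45.11°, λ = atan2(p_y, p_x) ≈ 25.44°.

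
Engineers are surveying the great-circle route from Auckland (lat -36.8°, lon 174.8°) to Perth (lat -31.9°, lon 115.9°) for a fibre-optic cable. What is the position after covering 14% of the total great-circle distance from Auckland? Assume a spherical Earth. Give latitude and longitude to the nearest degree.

≈ lat -38°, lon 166°

Convert each endpoint to a unit vector on the sphere (x = cos φ cos λ, y = cos φ sin λ, z = sin φ).
The central angle between the endpoints is δ = arccos(p₁·p₂) ≈ 0.840 rad (48.1°).
Interpolate at f = 0.14 with slerp weights a = sin((1−f)δ)/sin δ ≈ 0.888, b = sin(fδ)/sin δ ≈ 0.158.
p = a·p₁ + b·p₂ ≈ (-0.766, 0.185, -0.615); φ = arcsin(p_z) ≈ -37.96°, λ = atan2(p_y, p_x) ≈ 166.45°.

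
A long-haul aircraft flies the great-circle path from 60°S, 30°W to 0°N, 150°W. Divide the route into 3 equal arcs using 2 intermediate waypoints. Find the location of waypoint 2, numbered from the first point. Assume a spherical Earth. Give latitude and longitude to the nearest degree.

≈ 31°S, 133°W

The haversine formula gives a central angle δ ≈ 1.823 rad (104.5°) between the endpoints.
Interpolate at f = 2/3 with slerp weights a = sin((1−f)δ)/sin δ ≈ 0.590, b = sin(fδ)/sin δ ≈ 0.968.
p = a·p₁ + b·p₂ ≈ (-0.583, -0.632, -0.511); φ = arcsin(p_z) ≈ -30.72°, λ = atan2(p_y, p_x) ≈ -132.72°.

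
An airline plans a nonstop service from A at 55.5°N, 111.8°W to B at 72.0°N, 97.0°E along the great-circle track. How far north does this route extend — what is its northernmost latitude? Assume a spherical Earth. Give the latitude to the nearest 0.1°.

≈ 83.8°N

The great circle lies in the plane with unit normal n̂ = (p₁ × p₂)/|p₁ × p₂|.
Here n̂_z ≈ -0.109; the vertex latitude is φ_max = arccos|n̂_z| ≈ 83.8°.
Check via Clairaut: cos φ_max = |cos φ₁| · sin C = cos(55.5°)·sin(11.1°) ≈ 0.109, again giving ≈ 83.8°.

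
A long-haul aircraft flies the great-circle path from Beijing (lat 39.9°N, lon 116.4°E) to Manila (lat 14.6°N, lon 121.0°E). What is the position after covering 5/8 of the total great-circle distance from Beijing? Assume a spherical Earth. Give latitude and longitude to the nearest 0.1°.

Write both endpoints as unit vectors p₁, p₂ with components (cos φ cos λ, cos φ sin λ, sin φ).
The central angle between the endpoints is δ = arccos(p₁·p₂) ≈ 0.447 rad (25.6°).
Interpolate at f = 5/8 with slerp weights a = sin((1−f)δ)/sin δ ≈ 0.386, b = sin(fδ)/sin δ ≈ 0.638.
p = a·p₁ + b·p₂ ≈ (-0.450, 0.794, 0.408); φ = arcsin(p_z) ≈ 24.10°, λ = atan2(p_y, p_x) ≈ 119.51°.

≈ lat 24.1°N, lon 119.5°E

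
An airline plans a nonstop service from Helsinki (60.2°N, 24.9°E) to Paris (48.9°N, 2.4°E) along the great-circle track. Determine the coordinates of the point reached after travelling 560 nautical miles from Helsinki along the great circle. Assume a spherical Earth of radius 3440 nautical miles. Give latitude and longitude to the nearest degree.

The haversine formula gives a central angle δ ≈ 0.299 rad (17.1°) between the endpoints. The total great-circle distance is δ·R ≈ 0.299 × 3440 ≈ 1027 nmi, so the target fraction is f = 560/1027 ≈ 0.545.
Interpolate at f ≈ 0.545 with slerp weights a = sin((1−f)δ)/sin δ ≈ 0.460, b = sin(fδ)/sin δ ≈ 0.551.
p = a·p₁ + b·p₂ ≈ (0.569, 0.111, 0.815); φ = arcsin(p_z) ≈ 54.54°, λ = atan2(p_y, p_x) ≈ 11.08°.

≈ (55°N, 11°E)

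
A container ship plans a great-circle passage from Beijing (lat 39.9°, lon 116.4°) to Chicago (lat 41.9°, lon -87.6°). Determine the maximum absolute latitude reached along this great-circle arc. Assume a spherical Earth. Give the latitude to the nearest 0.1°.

The great circle lies in the plane with unit normal n̂ = (p₁ × p₂)/|p₁ × p₂|.
Here n̂_z ≈ +0.233; the vertex latitude is φ_max = arccos|n̂_z| ≈ 76.5°.
Check via Clairaut: cos φ_max = |cos φ₁| · sin C = cos(39.9°)·sin(17.7°) ≈ 0.233, again giving ≈ 76.5°.

≈ 76.5°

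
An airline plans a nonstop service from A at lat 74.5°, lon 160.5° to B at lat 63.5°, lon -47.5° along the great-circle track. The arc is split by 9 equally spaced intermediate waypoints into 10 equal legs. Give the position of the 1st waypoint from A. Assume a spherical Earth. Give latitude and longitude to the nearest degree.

≈ lat 78°, lon 167°

The haversine formula gives a central angle δ ≈ 0.712 rad (40.8°) between the endpoints.
Interpolate at f = 1/10 with slerp weights a = sin((1−f)δ)/sin δ ≈ 0.915, b = sin(fδ)/sin δ ≈ 0.109.
p = a·p₁ + b·p₂ ≈ (-0.198, 0.046, 0.979); φ = arcsin(p_z) ≈ 78.29°, λ = atan2(p_y, p_x) ≈ 166.95°.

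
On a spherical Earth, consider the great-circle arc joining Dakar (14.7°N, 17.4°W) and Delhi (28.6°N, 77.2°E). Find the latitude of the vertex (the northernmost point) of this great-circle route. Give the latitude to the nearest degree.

The great circle lies in the plane with unit normal n̂ = (p₁ × p₂)/|p₁ × p₂|.
Here n̂_z ≈ +0.848; the vertex latitude is φ_max = arccos|n̂_z| ≈ 32.0°.
Check via Clairaut: cos φ_max = |cos φ₁| · sin C = cos(14.7°)·sin(61.2°) ≈ 0.848, again giving ≈ 32.0°.

≈ 32°N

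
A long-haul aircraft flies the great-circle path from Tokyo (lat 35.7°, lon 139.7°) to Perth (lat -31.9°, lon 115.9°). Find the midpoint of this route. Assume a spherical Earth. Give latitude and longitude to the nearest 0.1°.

Convert each endpoint to a unit vector on the sphere (x = cos φ cos λ, y = cos φ sin λ, z = sin φ).
The central angle between the endpoints is δ = arccos(p₁·p₂) ≈ 1.242 rad (71.2°).
Interpolate at f = 1/2 with slerp weights a = sin((1−f)δ)/sin δ ≈ 0.615, b = sin(fδ)/sin δ ≈ 0.615.
p = a·p₁ + b·p₂ ≈ (-0.609, 0.793, 0.034); φ = arcsin(p_z) ≈ 1.94°, λ = atan2(p_y, p_x) ≈ 127.53°.

≈ lat 1.9°, lon 127.5°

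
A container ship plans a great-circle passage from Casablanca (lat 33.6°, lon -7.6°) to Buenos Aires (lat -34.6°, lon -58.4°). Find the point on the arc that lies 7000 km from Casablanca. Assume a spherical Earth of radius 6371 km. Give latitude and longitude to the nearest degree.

The haversine formula gives a central angle δ ≈ 1.451 rad (83.2°) between the endpoints. The total great-circle distance is δ·R ≈ 1.451 × 6371 ≈ 9247 km, so the target fraction is f = 7000/9247 ≈ 0.757.
Interpolate at f ≈ 0.757 with slerp weights a = sin((1−f)δ)/sin δ ≈ 0.348, b = sin(fδ)/sin δ ≈ 0.897.
p = a·p₁ + b·p₂ ≈ (0.674, -0.667, -0.317); φ = arcsin(p_z) ≈ -18.47°, λ = atan2(p_y, p_x) ≈ -44.70°.

≈ lat -18°, lon -45°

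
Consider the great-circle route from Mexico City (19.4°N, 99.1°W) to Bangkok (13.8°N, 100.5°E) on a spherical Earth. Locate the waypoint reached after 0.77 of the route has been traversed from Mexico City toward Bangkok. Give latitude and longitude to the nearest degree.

≈ 41°N, 122°E

Write both endpoints as unit vectors p₁, p₂ with components (cos φ cos λ, cos φ sin λ, sin φ).
The central angle between the endpoints is δ = arccos(p₁·p₂) ≈ 2.471 rad (141.6°).
Interpolate at f = 0.77 with slerp weights a = sin((1−f)δ)/sin δ ≈ 0.867, b = sin(fδ)/sin δ ≈ 1.522.
p = a·p₁ + b·p₂ ≈ (-0.399, 0.646, 0.651); φ = arcsin(p_z) ≈ 40.61°, λ = atan2(p_y, p_x) ≈ 121.67°.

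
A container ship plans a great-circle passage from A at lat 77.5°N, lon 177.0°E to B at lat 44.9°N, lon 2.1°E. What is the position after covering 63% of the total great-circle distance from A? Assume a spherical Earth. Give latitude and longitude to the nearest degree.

Convert each endpoint to a unit vector on the sphere (x = cos φ cos λ, y = cos φ sin λ, z = sin φ).
The central angle between the endpoints is δ = arccos(p₁·p₂) ≈ 1.005 rad (57.6°).
Interpolate at f = 0.63 with slerp weights a = sin((1−f)δ)/sin δ ≈ 0.430, b = sin(fδ)/sin δ ≈ 0.701.
p = a·p₁ + b·p₂ ≈ (0.403, 0.023, 0.915); φ = arcsin(p_z) ≈ 66.19°, λ = atan2(p_y, p_x) ≈ 3.28°.

≈ lat 66°N, lon 3°E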